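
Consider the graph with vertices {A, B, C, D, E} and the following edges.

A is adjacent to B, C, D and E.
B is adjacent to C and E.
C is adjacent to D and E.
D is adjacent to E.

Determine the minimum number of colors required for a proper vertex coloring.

4

A, C, D, E are pairwise adjacent (a clique of size 4), so at least 4 colors are needed.
4 colors suffice: color red → {C}; color blue → {A}; color green → {E}; color yellow → {B, D}. Each edge has distinct colors on its endpoints.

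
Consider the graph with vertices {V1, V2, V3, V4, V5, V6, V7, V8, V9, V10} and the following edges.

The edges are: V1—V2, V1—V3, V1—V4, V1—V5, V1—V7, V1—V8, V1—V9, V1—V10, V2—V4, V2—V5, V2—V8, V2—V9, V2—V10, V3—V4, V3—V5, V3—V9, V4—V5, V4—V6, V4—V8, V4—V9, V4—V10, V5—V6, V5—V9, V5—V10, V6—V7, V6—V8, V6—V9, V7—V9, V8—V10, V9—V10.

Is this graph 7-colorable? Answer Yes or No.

Yes

The chromatic number is 6. V1, V2, V4, V5, V9, V10 are pairwise adjacent (a clique of size 6), so at least 6 colors are needed.
One proper 6-coloring: V1=3, V2=5, V3=5, V4=1, V5=4, V6=3, V7=1, V8=2, V9=2, V10=6.
Since 7 ≥ 6, a proper 7-coloring certainly exists.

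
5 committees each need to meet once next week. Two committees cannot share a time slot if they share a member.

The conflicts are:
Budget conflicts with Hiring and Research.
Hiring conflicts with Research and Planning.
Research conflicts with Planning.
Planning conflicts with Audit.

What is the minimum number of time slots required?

Hiring, Research, Planning are mutually in conflict, so at least 3 time slots are needed.
3 time slots suffice: time slot 1 → {Budget, Planning}; time slot 2 → {Hiring, Audit}; time slot 3 → {Research}. Every pair that conflicts lands in different time slots.

3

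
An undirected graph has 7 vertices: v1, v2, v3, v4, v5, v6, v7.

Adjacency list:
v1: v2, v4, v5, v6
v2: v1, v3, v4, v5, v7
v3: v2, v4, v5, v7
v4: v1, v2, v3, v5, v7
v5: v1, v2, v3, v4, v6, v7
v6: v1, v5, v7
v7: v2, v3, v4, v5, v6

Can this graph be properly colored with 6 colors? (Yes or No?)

The chromatic number is 5. v2, v3, v4, v5, v7 are mutually adjacent (a clique of size 5), so at least 5 colors are needed.
5 colors suffice: color red → {v5}; color blue → {v4, v6}; color green → {v2}; color yellow → {v1, v7}; color purple → {v3}.
Since 6 ≥ 5, a proper 6-coloring certainly exists.

Yes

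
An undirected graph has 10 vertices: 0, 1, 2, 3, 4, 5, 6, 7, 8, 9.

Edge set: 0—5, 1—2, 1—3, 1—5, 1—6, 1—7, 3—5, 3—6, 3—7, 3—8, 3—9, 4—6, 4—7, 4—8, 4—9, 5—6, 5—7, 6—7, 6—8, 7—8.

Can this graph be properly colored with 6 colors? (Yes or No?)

The chromatic number is 5. 1, 3, 5, 6, 7 are mutually adjacent (a clique of size 5), so at least 5 colors are needed.
5 colors suffice: 0=a, 1=d, 2=a, 3=b, 4=b, 5=e, 6=a, 7=c, 8=d, 9=a.
Since 6 ≥ 5, a proper 6-coloring certainly exists.

Yes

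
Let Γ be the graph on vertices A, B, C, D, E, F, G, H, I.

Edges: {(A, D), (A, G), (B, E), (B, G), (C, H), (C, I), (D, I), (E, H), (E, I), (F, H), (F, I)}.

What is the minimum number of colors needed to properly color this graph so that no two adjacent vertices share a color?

2

C and I are adjacent, so at least 2 colors are needed.
2 colors suffice: color 1 → {A, B, H, I}; color 2 → {C, D, E, F, G}. Every edge joins two different colors.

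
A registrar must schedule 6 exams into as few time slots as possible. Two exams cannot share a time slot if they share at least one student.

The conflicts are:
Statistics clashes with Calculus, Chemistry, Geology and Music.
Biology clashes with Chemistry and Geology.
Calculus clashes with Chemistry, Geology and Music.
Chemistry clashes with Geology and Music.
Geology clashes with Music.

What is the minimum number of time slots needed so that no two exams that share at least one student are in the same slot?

Statistics, Calculus, Chemistry, Geology, Music all conflict with each other, so at least 5 time slots are needed.
5 time slots suffice: time slot 1 → {Chemistry}; time slot 2 → {Geology}; time slot 3 → {Statistics, Biology}; time slot 4 → {Music}; time slot 5 → {Calculus}. No two conflicting exams share a time slot.

5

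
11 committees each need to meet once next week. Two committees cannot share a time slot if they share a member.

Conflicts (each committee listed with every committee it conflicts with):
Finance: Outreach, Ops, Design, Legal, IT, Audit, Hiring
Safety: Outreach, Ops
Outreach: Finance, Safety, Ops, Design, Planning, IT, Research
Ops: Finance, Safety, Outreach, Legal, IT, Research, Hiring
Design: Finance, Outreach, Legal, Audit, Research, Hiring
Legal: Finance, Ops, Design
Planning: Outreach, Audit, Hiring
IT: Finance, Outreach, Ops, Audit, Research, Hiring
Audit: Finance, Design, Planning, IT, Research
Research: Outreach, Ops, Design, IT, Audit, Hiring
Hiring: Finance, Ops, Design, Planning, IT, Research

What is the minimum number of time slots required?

4

Outreach, Ops, IT, Research are mutually in conflict, so at least 4 time slots are needed.
A valid assignment using 4 time slots: Finance=2, Safety=2, Outreach=1, Ops=3, Design=3, Legal=1, Planning=2, IT=4, Audit=1, Research=2, Hiring=1. Each listed conflict is separated.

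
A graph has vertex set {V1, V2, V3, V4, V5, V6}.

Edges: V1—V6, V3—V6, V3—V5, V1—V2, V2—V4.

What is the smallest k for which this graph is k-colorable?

V1 and V2 are adjacent, so at least 2 colors are needed.
2 colors suffice: color R → {V1, V3, V4}; color B → {V2, V5, V6}. Each edge has distinct colors on its endpoints.

2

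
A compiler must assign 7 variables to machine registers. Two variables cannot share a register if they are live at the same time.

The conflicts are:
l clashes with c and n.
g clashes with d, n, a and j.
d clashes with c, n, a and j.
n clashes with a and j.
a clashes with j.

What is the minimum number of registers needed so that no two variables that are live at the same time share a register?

g, d, n, a, j pairwise conflict, so at least 5 registers are needed.
Using 5 registers: l=2, g=3, d=2, c=1, n=1, a=5, j=4. No two conflicting variables share a register.

5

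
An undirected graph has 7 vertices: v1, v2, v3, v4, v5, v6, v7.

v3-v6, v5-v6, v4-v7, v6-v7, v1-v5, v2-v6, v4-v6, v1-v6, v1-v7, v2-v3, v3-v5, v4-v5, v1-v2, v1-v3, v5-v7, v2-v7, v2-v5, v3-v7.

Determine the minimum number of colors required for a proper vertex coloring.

v1, v2, v3, v5, v6, v7 form a clique, so at least 6 colors are needed.
6 colors suffice: v1=5, v2=6, v3=4, v4=4, v5=3, v6=2, v7=1. No two adjacent vertices share a color.

6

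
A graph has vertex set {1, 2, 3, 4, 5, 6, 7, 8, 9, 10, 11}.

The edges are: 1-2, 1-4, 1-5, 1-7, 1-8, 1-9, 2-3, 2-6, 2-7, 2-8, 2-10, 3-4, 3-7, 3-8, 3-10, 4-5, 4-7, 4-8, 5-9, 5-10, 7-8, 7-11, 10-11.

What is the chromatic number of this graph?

2, 3, 7, 8 are pairwise adjacent (a clique of size 4), so at least 4 colors are needed.
4 colors suffice: color a → {1, 3, 6, 11}; color b → {5, 7}; color c → {2, 4, 9}; color d → {8, 10}. Every edge joins two different colors.

4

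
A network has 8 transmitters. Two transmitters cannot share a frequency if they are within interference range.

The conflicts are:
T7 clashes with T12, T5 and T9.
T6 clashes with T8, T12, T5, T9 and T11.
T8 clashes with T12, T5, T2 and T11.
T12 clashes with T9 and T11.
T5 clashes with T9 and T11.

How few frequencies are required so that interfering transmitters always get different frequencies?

4

T6, T8, T5, T11 all conflict with each other, so at least 4 frequencies are needed.
A valid assignment using 4 frequencies: T7=3, T6=3, T8=2, T12=1, T5=1, T2=1, T9=2, T11=4. Each listed conflict is separated.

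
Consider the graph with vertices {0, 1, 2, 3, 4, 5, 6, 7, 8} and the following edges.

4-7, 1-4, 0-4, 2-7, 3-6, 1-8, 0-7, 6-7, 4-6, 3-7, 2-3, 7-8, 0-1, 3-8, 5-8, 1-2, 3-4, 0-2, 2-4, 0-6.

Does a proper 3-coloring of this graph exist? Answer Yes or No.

0, 4, 6, 7 form a clique, so at least 4 colors are needed.
So 3 colors are not enough.

No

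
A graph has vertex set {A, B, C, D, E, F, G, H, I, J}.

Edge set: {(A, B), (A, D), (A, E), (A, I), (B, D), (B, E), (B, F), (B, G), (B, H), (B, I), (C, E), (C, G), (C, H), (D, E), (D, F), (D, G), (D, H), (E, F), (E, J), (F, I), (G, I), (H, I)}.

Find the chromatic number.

A, B, D, E are pairwise adjacent (a clique of size 4), so at least 4 colors are needed.
4 colors suffice: A=4, B=1, C=1, D=2, E=3, F=4, G=3, H=3, I=2, J=1. No two adjacent vertices share a color.

4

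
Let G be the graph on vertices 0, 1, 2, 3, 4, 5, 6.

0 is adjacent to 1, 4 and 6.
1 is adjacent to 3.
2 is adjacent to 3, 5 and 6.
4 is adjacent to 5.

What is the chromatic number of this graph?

3

The cycle 2-6-0-4-5-2 has odd length 5, so it cannot be 2-colored; at least 3 colors are needed.
3 colors suffice: color a → {0, 2}; color b → {1, 5, 6}; color c → {3, 4}. No two adjacent vertices share a color.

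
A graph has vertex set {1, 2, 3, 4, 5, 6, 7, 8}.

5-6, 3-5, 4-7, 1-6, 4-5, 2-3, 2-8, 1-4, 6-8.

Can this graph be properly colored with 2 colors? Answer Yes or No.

The cycle 8-2-3-5-6-8 has odd length 5, so it cannot be 2-colored; at least 3 colors are needed.
So 2 colors are not enough.

No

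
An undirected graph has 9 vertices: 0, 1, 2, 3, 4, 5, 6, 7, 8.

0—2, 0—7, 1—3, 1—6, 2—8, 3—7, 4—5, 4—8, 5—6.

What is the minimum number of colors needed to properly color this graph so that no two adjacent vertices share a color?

The cycle 6-5-4-8-2-0-7-3-1-6 has odd length 9, so it cannot be 2-colored; at least 3 colors are needed.
A valid assignment using 3 colors: 0=b, 1=a, 2=a, 3=b, 4=a, 5=b, 6=c, 7=a, 8=b. Each edge has distinct colors on its endpoints.

3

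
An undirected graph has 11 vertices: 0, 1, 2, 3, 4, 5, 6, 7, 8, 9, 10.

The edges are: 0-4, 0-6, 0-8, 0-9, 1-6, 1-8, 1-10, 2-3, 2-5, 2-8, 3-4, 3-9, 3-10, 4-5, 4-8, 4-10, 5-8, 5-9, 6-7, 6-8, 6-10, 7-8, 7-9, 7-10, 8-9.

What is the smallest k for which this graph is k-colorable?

3

1, 6, 8 form a triangle, so at least 3 colors are needed.
3 colors suffice: color red → {8, 10}; color blue → {2, 4, 6, 9}; color green → {0, 1, 3, 5, 7}. Every edge joins two different colors.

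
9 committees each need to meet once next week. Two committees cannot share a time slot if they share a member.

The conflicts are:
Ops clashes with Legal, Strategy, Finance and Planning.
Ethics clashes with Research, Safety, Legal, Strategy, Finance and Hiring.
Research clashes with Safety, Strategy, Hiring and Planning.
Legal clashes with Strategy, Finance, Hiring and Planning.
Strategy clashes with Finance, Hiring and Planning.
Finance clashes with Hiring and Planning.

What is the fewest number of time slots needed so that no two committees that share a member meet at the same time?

5

Ops, Legal, Strategy, Finance, Planning are mutually in conflict, so at least 5 time slots are needed.
A valid assignment using 5 time slots: Ops=5, Ethics=3, Research=2, Safety=1, Legal=4, Strategy=1, Finance=2, Hiring=5, Planning=3. Every pair that conflicts lands in different time slots.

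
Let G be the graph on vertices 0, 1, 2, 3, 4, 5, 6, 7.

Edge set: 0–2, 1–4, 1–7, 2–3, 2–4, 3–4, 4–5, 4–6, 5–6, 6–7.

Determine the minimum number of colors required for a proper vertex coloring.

3

2, 3, 4 are mutually adjacent, so at least 3 colors are needed.
A valid assignment using 3 colors: 0=a, 1=b, 2=b, 3=c, 4=a, 5=c, 6=b, 7=a. Every edge joins two different colors.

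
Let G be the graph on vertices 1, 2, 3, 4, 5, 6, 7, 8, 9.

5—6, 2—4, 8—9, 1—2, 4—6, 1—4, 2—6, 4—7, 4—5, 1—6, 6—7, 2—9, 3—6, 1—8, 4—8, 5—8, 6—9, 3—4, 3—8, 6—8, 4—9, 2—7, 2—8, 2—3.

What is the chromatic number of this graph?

5

2, 3, 4, 6, 8 are pairwise adjacent (a clique of size 5), so at least 5 colors are needed.
A valid assignment using 5 colors: 1=purple, 2=yellow, 3=purple, 4=blue, 5=yellow, 6=red, 7=green, 8=green, 9=purple. Every edge joins two different colors.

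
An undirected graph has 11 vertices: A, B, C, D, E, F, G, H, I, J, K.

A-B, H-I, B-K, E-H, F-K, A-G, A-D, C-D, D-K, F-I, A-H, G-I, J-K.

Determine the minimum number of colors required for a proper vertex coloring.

E and H are adjacent, so at least 2 colors are needed.
2 colors suffice: color red → {A, C, E, I, K}; color blue → {B, D, F, G, H, J}. Each edge has distinct colors on its endpoints.

2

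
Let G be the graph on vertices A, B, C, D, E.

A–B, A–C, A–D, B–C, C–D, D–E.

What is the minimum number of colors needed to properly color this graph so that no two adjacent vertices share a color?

A, B, C are pairwise adjacent, so at least 3 colors are needed.
3 colors suffice: color 1 → {A, E}; color 2 → {C}; color 3 → {B, D}. Every edge joins two different colors.

3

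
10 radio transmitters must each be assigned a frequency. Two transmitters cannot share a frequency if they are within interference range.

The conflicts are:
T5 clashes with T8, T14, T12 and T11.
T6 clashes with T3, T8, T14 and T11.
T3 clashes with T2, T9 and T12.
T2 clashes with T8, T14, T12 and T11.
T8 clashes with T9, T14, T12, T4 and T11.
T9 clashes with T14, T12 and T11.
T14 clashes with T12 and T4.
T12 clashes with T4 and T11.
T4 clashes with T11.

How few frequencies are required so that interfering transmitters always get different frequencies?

4

T5, T8, T12, T11 all conflict with each other, so at least 4 frequencies are needed.
4 frequencies suffice: T5=4, T6=1, T3=2, T2=4, T8=2, T9=4, T14=3, T12=1, T4=4, T11=3. Each listed conflict is separated.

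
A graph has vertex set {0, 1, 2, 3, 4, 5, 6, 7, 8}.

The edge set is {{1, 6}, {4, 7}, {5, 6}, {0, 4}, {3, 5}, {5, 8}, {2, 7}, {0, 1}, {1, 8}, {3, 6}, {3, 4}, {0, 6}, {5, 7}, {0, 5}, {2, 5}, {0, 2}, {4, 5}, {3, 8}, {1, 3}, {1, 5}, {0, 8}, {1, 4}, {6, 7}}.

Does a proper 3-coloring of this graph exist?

No

0, 1, 5, 6 form a clique, so at least 4 colors are needed.
So 3 colors are not enough.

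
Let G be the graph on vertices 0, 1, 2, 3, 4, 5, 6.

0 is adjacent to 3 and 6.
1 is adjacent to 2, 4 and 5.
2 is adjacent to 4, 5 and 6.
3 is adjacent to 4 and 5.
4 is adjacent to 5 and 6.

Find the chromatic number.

1, 2, 4, 5 form a clique, so at least 4 colors are needed.
A valid assignment using 4 colors: 0=red, 1=yellow, 2=green, 3=green, 4=red, 5=blue, 6=blue. No two adjacent vertices share a color.

4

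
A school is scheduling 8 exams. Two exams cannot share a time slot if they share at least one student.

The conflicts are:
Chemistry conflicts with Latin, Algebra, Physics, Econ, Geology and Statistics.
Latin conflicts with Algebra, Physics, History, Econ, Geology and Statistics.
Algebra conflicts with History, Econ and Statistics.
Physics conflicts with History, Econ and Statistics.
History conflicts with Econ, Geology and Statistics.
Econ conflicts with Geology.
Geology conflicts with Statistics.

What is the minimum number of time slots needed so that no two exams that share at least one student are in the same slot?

4

Latin, Physics, History, Statistics are mutually in conflict, so at least 4 time slots are needed.
Using 4 time slots: Chemistry=3, Latin=1, Algebra=4, Physics=4, History=3, Econ=2, Geology=4, Statistics=2. No two conflicting exams share a time slot.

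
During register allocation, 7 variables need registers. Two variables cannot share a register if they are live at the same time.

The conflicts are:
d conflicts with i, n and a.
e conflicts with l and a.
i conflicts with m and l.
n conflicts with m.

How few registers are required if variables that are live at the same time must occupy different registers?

3

The cycle e-a-d-i-l-e has odd length 5, so it cannot be 2-colored; at least 3 registers are needed.
3 registers suffice: register 1 → {d, m, l}; register 2 → {i, n, a}; register 3 → {e}. Every pair that conflicts lands in different registers.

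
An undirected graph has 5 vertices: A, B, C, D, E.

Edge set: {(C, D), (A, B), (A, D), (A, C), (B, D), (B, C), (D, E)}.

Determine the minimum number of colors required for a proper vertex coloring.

A, B, C, D are pairwise adjacent (a clique of size 4), so at least 4 colors are needed.
4 colors suffice: A=yellow, B=blue, C=green, D=red, E=blue. Every edge joins two different colors.

4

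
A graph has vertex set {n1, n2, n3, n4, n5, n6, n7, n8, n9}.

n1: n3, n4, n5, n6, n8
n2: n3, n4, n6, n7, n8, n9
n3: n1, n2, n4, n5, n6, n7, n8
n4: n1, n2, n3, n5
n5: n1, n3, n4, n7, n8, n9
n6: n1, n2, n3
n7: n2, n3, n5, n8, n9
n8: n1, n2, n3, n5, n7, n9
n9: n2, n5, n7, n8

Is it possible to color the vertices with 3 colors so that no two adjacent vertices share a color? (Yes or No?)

n3, n5, n7, n8 are pairwise adjacent (a clique of size 4), so at least 4 colors are needed.
So 3 colors are not enough.

No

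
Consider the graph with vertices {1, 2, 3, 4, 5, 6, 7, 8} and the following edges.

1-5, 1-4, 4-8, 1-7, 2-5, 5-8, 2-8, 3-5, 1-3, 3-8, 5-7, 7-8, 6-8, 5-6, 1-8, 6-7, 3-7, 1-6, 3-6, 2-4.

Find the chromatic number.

1, 3, 5, 6, 7, 8 form a clique, so at least 6 colors are needed.
One proper 6-coloring: 1=green, 2=green, 3=orange, 4=blue, 5=blue, 6=yellow, 7=purple, 8=red. Every edge joins two different colors.

6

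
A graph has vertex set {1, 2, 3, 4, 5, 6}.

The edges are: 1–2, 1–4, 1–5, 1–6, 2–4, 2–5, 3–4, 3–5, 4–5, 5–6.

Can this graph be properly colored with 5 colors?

The chromatic number is 4. 1, 2, 4, 5 form a clique, so at least 4 colors are needed.
4 colors suffice: color a → {5}; color b → {1, 3}; color c → {4, 6}; color d → {2}.
Since 5 ≥ 4, a proper 5-coloring certainly exists.

Yes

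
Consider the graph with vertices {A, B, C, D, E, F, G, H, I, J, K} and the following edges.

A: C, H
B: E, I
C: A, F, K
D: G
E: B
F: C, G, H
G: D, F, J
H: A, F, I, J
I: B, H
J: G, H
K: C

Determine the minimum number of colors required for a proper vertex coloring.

F and G are adjacent, so at least 2 colors are needed.
2 colors suffice: color red → {B, C, G, H}; color blue → {A, D, E, F, I, J, K}. Each edge has distinct colors on its endpoints.

2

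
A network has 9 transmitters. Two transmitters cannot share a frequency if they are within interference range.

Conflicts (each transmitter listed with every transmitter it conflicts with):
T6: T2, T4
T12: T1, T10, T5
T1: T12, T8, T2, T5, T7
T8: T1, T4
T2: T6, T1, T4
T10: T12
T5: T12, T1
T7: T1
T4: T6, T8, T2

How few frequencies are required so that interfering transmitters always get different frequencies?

3

T6, T2, T4 pairwise conflict, so at least 3 frequencies are needed.
Using 3 frequencies: T6=3, T12=2, T1=1, T8=2, T2=2, T10=1, T5=3, T7=2, T4=1. No two conflicting transmitters share a frequency.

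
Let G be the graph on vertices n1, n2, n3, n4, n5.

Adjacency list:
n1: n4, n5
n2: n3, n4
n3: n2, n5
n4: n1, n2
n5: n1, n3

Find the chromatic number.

3

The cycle n5-n1-n4-n2-n3-n5 has odd length 5, so it cannot be 2-colored; at least 3 colors are needed.
3 colors suffice: color 1 → {n3, n4}; color 2 → {n1, n2}; color 3 → {n5}. Each edge has distinct colors on its endpoints.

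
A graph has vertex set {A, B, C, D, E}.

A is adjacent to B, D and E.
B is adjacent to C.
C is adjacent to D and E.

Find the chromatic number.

C and D are adjacent, so at least 2 colors are needed.
2 colors suffice: color 1 → {A, C}; color 2 → {B, D, E}. Every edge joins two different colors.

2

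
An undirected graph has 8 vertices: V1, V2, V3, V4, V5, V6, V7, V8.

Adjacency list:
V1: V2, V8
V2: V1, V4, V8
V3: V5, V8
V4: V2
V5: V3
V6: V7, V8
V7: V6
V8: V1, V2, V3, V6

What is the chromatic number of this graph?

3

V1, V2, V8 are pairwise adjacent, so at least 3 colors are needed.
3 colors suffice: color 1 → {V4, V5, V7, V8}; color 2 → {V2, V3, V6}; color 3 → {V1}. Every edge joins two different colors.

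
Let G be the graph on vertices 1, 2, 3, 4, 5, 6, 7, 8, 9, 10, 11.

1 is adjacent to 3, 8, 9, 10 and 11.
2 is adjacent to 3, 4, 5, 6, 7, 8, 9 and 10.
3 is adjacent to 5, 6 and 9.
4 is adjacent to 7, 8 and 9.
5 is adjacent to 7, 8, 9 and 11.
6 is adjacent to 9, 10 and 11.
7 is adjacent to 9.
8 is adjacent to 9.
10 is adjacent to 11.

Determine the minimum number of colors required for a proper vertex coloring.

2, 3, 6, 9 form a clique, so at least 4 colors are needed.
4 colors suffice: color a → {1, 2}; color b → {9, 11}; color c → {4, 5, 6}; color d → {3, 7, 8, 10}. Every edge joins two different colors.

4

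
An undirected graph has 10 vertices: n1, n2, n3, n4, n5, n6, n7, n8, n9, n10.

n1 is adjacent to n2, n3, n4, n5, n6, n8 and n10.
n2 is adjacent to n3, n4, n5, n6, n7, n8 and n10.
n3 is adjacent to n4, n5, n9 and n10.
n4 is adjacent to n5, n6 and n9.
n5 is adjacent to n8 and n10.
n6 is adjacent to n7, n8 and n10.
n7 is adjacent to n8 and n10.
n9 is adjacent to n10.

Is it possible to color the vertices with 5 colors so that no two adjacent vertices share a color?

Yes

The chromatic number is 5. n1, n2, n3, n5, n10 are mutually adjacent (a clique of size 5), so at least 5 colors are needed.
5 colors suffice: color 1 → {n2, n9}; color 2 → {n4, n8, n10}; color 3 → {n1, n7}; color 4 → {n5, n6}; color 5 → {n3}.
That is already a proper 5-coloring.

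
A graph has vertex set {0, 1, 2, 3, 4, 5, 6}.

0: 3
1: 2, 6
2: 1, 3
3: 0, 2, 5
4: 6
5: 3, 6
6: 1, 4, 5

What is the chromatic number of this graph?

3

The cycle 3-5-6-1-2-3 has odd length 5, so it cannot be 2-colored; at least 3 colors are needed.
3 colors suffice: color a → {3, 6}; color b → {0, 2, 4, 5}; color c → {1}. Every edge joins two different colors.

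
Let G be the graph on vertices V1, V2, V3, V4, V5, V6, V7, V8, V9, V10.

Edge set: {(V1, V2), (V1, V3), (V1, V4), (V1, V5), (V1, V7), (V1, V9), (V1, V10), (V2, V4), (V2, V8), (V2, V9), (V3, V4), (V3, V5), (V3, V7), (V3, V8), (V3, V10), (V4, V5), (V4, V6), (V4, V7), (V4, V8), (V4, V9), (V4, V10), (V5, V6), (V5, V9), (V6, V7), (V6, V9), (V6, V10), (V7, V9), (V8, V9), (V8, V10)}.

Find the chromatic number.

V4, V6, V7, V9 are pairwise adjacent (a clique of size 4), so at least 4 colors are needed.
4 colors suffice: V1=2, V2=4, V3=3, V4=1, V5=4, V6=2, V7=4, V8=2, V9=3, V10=4. Every edge joins two different colors.

4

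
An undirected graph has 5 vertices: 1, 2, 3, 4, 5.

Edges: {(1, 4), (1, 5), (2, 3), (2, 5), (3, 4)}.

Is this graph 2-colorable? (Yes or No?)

No

The cycle 2-3-4-1-5-2 has odd length 5, so it cannot be 2-colored; at least 3 colors are needed.
So 2 colors are not enough.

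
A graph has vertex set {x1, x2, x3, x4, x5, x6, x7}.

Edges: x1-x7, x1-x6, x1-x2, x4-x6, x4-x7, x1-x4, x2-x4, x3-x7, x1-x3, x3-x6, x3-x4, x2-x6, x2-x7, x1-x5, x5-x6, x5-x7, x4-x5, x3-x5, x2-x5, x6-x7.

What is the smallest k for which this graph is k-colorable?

x1, x3, x4, x5, x6, x7 are mutually adjacent (a clique of size 6), so at least 6 colors are needed.
6 colors suffice: x1=4, x2=6, x3=6, x4=3, x5=1, x6=5, x7=2. Every edge joins two different colors.

6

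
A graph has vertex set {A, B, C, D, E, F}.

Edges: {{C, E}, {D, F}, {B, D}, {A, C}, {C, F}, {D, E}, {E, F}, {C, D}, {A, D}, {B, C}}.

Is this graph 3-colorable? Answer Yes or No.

No

C, D, E, F are pairwise adjacent (a clique of size 4), so at least 4 colors are needed.
So 3 colors are not enough.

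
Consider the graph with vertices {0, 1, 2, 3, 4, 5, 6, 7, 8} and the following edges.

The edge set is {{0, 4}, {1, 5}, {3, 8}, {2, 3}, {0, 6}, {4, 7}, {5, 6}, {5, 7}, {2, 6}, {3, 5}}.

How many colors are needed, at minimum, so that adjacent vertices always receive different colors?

The cycle 4-7-5-6-0-4 has odd length 5, so it cannot be 2-colored; at least 3 colors are needed.
3 colors suffice: color red → {0, 2, 5, 8}; color blue → {1, 3, 4, 6}; color green → {7}. Each edge has distinct colors on its endpoints.

3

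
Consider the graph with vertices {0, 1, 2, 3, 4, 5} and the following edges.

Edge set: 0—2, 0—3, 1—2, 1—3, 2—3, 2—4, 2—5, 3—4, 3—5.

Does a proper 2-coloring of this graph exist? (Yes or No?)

2, 3, 5 form a triangle, so at least 3 colors are needed.
So 2 colors are not enough.

No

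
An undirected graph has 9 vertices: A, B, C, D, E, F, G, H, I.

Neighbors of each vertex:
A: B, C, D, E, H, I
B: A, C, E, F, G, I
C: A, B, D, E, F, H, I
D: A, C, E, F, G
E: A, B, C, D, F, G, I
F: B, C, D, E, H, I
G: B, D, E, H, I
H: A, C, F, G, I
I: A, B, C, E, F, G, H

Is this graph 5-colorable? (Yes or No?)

The chromatic number is 5. A, B, C, E, I form a clique, so at least 5 colors are needed.
5 colors suffice: color 1 → {C, G}; color 2 → {E, H}; color 3 → {D, I}; color 4 → {A, F}; color 5 → {B}.
That is already a proper 5-coloring.

Yes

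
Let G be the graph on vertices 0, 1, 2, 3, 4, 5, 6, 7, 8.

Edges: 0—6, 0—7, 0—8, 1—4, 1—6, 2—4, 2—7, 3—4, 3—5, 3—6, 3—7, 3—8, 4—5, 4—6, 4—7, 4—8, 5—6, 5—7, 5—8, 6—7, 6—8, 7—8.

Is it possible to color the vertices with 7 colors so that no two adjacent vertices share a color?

Yes

The chromatic number is 6. 3, 4, 5, 6, 7, 8 are mutually adjacent (a clique of size 6), so at least 6 colors are needed.
6 colors suffice: 0=c, 1=a, 2=b, 3=f, 4=c, 5=e, 6=b, 7=a, 8=d.
Since 7 ≥ 6, a proper 7-coloring certainly exists.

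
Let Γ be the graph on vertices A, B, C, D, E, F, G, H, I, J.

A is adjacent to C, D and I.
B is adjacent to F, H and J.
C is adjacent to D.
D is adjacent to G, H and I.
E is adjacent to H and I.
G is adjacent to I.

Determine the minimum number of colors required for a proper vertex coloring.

A, D, I are pairwise adjacent, so at least 3 colors are needed.
3 colors suffice: color red → {B, D, E}; color blue → {C, F, H, I, J}; color green → {A, G}. Each edge has distinct colors on its endpoints.

3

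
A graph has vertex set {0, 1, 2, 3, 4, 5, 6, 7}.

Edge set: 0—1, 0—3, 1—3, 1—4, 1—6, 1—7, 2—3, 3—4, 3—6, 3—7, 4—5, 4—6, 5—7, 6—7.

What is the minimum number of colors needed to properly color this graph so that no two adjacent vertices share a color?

1, 3, 6, 7 form a clique, so at least 4 colors are needed.
A valid assignment using 4 colors: 0=green, 1=blue, 2=blue, 3=red, 4=green, 5=red, 6=yellow, 7=green. Every edge joins two different colors.

4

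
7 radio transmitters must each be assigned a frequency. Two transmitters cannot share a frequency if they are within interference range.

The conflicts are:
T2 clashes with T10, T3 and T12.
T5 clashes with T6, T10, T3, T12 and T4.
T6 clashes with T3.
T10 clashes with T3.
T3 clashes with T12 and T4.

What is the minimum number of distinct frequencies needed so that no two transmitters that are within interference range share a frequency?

3

T5, T10, T3 pairwise conflict, so at least 3 frequencies are needed.
3 frequencies suffice: frequency 1 → {T3}; frequency 2 → {T2, T5}; frequency 3 → {T6, T10, T12, T4}. Every pair that conflicts lands in different frequencies.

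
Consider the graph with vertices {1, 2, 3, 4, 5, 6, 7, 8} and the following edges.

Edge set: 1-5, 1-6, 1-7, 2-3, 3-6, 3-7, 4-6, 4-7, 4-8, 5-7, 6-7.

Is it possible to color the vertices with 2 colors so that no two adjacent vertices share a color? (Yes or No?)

4, 6, 7 form a triangle, so at least 3 colors are needed.
So 2 colors are not enough.

No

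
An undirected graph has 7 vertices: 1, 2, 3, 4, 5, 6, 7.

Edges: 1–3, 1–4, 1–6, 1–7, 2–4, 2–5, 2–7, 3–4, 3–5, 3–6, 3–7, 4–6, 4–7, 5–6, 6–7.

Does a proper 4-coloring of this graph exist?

1, 3, 4, 6, 7 form a clique, so at least 5 colors are needed.
So 4 colors are not enough.

No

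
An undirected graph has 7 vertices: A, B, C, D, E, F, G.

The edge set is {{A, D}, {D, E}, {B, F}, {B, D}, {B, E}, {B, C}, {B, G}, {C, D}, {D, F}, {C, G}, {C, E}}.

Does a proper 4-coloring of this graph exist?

Yes

The chromatic number is 4. B, C, D, E are mutually adjacent (a clique of size 4), so at least 4 colors are needed.
4 colors suffice: color red → {A, B}; color blue → {D, G}; color green → {C, F}; color yellow → {E}.
That is already a proper 4-coloring.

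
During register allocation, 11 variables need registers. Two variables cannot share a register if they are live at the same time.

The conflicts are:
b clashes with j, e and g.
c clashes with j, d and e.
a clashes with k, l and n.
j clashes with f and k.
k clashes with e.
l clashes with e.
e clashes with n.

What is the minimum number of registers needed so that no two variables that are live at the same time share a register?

2

b and e conflict, so at least 2 registers are needed.
2 registers suffice: b=2, c=2, a=1, j=1, d=1, f=2, k=2, l=2, e=1, n=2, g=1. Every pair that conflicts lands in different registers.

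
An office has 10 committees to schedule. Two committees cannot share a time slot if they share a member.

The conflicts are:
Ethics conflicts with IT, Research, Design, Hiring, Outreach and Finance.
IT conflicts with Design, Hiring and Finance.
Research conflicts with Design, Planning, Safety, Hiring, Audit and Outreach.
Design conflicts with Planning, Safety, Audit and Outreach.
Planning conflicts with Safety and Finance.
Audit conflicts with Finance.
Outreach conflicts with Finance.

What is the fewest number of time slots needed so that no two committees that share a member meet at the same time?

Research, Design, Planning, Safety all conflict with each other, so at least 4 time slots are needed.
4 time slots suffice: time slot 1 → {Design, Hiring, Finance}; time slot 2 → {IT, Research}; time slot 3 → {Ethics, Planning, Audit}; time slot 4 → {Safety, Outreach}. No two conflicting committees share a time slot.

4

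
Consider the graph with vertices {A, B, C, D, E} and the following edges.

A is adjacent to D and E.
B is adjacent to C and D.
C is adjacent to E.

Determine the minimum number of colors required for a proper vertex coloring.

The cycle C-B-D-A-E-C has odd length 5, so it cannot be 2-colored; at least 3 colors are needed.
3 colors suffice: color red → {D, E}; color blue → {A, B}; color green → {C}. No two adjacent vertices share a color.

3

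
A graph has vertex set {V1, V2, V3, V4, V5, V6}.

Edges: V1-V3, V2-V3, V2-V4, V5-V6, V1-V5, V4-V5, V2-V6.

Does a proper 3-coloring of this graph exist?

Yes

The chromatic number is 3. The cycle V1-V5-V6-V2-V3-V1 has odd length 5, so it cannot be 2-colored; at least 3 colors are needed.
3 colors suffice: color R → {V2, V5}; color B → {V1, V4, V6}; color G → {V3}.
That is already a proper 3-coloring.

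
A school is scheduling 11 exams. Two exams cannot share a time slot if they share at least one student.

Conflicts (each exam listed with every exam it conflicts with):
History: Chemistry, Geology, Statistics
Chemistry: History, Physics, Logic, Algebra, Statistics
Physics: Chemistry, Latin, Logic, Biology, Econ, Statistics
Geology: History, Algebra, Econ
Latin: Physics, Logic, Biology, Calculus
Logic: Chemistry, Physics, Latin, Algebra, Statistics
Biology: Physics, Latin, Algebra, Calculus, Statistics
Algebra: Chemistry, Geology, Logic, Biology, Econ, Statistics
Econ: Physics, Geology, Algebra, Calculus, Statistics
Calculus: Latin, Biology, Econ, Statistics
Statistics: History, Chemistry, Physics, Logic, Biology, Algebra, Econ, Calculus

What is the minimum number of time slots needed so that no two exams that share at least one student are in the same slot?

Chemistry, Physics, Logic, Statistics pairwise conflict, so at least 4 time slots are needed.
A valid assignment using 4 time slots: History=2, Chemistry=4, Physics=2, Geology=1, Latin=1, Logic=3, Biology=3, Algebra=2, Econ=3, Calculus=2, Statistics=1. No two conflicting exams share a time slot.

4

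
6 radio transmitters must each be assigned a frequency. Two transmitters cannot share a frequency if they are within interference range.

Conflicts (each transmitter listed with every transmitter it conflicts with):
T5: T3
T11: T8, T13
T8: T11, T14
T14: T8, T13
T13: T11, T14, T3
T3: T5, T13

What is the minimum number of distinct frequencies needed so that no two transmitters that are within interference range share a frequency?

2

T8 and T14 conflict, so at least 2 frequencies are needed.
2 frequencies suffice: frequency 1 → {T5, T8, T13}; frequency 2 → {T11, T14, T3}. No two conflicting transmitters share a frequency.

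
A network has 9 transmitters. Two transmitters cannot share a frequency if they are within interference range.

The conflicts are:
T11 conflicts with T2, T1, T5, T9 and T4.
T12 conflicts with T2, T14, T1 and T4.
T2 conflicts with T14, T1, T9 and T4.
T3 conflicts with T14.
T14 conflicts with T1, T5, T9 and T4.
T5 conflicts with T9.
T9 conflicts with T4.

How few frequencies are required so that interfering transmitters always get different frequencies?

T11, T2, T9, T4 all conflict with each other, so at least 4 frequencies are needed.
A valid assignment using 4 frequencies: T11=1, T12=3, T2=2, T3=2, T14=1, T1=4, T5=2, T9=3, T4=4. No two conflicting transmitters share a frequency.

4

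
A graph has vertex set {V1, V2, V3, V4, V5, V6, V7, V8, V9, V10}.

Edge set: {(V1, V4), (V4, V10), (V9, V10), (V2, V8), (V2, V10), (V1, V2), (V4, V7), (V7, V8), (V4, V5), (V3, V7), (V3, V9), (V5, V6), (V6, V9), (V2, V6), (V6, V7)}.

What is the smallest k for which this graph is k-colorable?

The cycle V7-V3-V9-V10-V4-V7 has odd length 5, so it cannot be 2-colored; at least 3 colors are needed.
3 colors suffice: V1=G, V2=R, V3=B, V4=B, V5=R, V6=B, V7=R, V8=B, V9=R, V10=G. Each edge has distinct colors on its endpoints.

3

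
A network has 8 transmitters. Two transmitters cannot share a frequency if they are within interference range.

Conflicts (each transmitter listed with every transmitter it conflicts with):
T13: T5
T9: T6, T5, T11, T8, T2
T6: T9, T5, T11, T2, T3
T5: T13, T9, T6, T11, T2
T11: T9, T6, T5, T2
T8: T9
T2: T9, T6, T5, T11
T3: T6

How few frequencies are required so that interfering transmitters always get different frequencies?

5

T9, T6, T5, T11, T2 are mutually in conflict, so at least 5 frequencies are needed.
5 frequencies suffice: T13=2, T9=3, T6=2, T5=1, T11=4, T8=1, T2=5, T3=1. Every pair that conflicts lands in different frequencies.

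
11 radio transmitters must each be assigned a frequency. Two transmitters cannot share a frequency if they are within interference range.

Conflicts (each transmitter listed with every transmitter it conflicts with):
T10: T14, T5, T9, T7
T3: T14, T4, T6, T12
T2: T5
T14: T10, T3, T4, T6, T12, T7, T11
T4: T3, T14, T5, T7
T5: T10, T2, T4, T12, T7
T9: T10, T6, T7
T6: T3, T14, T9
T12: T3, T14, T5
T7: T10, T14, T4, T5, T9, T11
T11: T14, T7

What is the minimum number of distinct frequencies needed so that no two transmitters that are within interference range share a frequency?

T3, T14, T6 pairwise conflict, so at least 3 frequencies are needed.
3 frequencies suffice: frequency 1 → {T14, T5, T9}; frequency 2 → {T3, T2, T7}; frequency 3 → {T10, T4, T6, T12, T11}. Each listed conflict is separated.

3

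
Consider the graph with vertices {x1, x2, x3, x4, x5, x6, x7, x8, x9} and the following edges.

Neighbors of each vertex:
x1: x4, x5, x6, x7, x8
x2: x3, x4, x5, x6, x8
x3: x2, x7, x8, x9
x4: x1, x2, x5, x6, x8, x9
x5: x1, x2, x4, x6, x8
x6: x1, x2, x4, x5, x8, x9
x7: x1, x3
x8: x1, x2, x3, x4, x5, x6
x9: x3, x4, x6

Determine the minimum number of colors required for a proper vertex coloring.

5

x1, x4, x5, x6, x8 are pairwise adjacent (a clique of size 5), so at least 5 colors are needed.
5 colors suffice: color red → {x3, x6}; color blue → {x4, x7}; color green → {x8, x9}; color yellow → {x1, x2}; color purple → {x5}. Every edge joins two different colors.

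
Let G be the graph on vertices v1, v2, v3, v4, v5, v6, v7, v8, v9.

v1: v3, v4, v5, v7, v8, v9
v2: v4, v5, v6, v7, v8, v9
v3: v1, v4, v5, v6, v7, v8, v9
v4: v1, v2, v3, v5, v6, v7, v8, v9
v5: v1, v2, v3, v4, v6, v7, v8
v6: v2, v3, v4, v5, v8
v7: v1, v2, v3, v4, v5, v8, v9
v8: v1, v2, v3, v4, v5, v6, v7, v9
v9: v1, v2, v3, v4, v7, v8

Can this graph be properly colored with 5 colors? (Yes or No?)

v1, v3, v4, v7, v8, v9 are pairwise adjacent (a clique of size 6), so at least 6 colors are needed.
So 5 colors are not enough.

No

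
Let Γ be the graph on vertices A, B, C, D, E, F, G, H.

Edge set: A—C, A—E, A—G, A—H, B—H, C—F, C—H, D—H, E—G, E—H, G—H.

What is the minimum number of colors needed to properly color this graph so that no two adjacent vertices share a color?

A, E, G, H are mutually adjacent (a clique of size 4), so at least 4 colors are needed.
4 colors suffice: color red → {F, H}; color blue → {A, B, D}; color green → {C, G}; color yellow → {E}. Every edge joins two different colors.

4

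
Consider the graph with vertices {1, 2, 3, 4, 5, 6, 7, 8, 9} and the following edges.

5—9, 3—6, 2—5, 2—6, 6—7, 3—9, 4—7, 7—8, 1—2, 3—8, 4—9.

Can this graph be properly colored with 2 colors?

No

The cycle 6-7-4-9-3-6 has odd length 5, so it cannot be 2-colored; at least 3 colors are needed.
So 2 colors are not enough.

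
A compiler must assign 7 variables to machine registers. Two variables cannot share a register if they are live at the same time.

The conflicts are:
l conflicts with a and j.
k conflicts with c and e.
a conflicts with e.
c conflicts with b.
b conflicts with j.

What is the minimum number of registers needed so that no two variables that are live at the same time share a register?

3

The cycle a-l-j-b-c-k-e-a has odd length 7, so it cannot be 2-colored; at least 3 registers are needed.
3 registers suffice: register 1 → {l, b, e}; register 2 → {k, a, j}; register 3 → {c}. Every pair that conflicts lands in different registers.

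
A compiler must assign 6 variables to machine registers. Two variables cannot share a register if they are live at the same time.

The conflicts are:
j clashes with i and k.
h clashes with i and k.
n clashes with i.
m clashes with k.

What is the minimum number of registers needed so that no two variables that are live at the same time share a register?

j and k conflict, so at least 2 registers are needed.
Using 2 registers: j=2, h=2, n=2, i=1, m=2, k=1. Each listed conflict is separated.

2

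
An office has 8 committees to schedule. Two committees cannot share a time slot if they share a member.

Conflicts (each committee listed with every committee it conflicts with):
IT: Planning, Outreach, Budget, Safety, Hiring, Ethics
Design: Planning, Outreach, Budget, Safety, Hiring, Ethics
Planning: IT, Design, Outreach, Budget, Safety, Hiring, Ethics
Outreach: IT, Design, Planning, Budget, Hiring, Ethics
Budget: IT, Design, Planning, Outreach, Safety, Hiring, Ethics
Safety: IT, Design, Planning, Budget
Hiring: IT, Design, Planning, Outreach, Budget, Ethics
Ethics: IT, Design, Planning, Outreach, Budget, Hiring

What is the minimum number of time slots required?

6

IT, Planning, Outreach, Budget, Hiring, Ethics pairwise conflict, so at least 6 time slots are needed.
6 time slots suffice: time slot 1 → {Budget}; time slot 2 → {Planning}; time slot 3 → {Safety, Hiring}; time slot 4 → {IT, Design}; time slot 5 → {Ethics}; time slot 6 → {Outreach}. Every pair that conflicts lands in different time slots.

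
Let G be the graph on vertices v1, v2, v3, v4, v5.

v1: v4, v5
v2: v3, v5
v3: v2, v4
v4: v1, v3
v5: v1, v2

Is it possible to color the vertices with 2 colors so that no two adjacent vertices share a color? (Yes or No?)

No

The cycle v4-v3-v2-v5-v1-v4 has odd length 5, so it cannot be 2-colored; at least 3 colors are needed.
So 2 colors are not enough.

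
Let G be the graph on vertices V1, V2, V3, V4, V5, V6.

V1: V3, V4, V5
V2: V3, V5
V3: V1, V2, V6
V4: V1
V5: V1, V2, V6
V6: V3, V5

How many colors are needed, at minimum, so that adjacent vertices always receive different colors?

2

V2 and V3 are adjacent, so at least 2 colors are needed.
A valid assignment using 2 colors: V1=B, V2=B, V3=R, V4=R, V5=R, V6=B. Each edge has distinct colors on its endpoints.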